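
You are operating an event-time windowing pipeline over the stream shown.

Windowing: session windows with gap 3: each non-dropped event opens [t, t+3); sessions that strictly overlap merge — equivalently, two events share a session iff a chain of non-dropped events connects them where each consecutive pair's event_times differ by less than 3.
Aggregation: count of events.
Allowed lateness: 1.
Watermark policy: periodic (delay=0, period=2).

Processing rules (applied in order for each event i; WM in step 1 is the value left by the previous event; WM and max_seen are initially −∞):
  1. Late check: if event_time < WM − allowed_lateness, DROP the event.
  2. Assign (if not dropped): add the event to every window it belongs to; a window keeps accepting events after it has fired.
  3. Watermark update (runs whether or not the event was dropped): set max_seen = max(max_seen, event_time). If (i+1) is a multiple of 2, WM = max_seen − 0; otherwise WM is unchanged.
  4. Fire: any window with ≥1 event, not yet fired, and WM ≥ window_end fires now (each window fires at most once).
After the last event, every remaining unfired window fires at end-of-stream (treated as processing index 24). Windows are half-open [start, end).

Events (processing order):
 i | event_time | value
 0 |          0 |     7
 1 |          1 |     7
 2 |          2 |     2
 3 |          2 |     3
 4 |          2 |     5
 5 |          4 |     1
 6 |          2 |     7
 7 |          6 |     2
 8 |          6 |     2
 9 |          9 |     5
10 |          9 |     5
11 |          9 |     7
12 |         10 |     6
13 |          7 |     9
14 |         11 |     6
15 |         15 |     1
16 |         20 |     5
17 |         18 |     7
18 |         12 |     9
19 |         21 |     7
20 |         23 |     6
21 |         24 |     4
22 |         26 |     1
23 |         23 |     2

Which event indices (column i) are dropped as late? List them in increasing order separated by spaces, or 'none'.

i=0 t=0 v=7: → [0,3); WM=−∞
i=1 t=1 v=7: → [0,4); WM=1
i=2 t=2 v=2: → [0,5); WM=1
i=3 t=2 v=3: → [0,5); WM=2
i=4 t=2 v=5: → [0,5); WM=2
i=5 t=4 v=1: → [0,7); WM=4
i=6 t=2 v=7: DROP (t<4-1); WM=4
i=7 t=6 v=2: → [0,9); WM=6
i=8 t=6 v=2: → [0,9); WM=6
i=9 t=9 v=5: → [9,12); WM=9
i=10 t=9 v=5: → [9,12); WM=9
i=11 t=9 v=7: → [9,12); WM=9
i=12 t=10 v=6: → [9,13); WM=9
i=13 t=7 v=9: DROP (t<9-1); WM=10
i=14 t=11 v=6: → [9,14); WM=10
i=15 t=15 v=1: → [15,18); WM=15
i=16 t=20 v=5: → [20,23); WM=15
i=17 t=18 v=7: → [18,23); WM=20
i=18 t=12 v=9: DROP (t<20-1); WM=20
i=19 t=21 v=7: → [18,24); WM=21
i=20 t=23 v=6: → [18,26); WM=21
i=21 t=24 v=4: → [18,27); WM=24
i=22 t=26 v=1: → [18,29); WM=24
i=23 t=23 v=2: → [18,29); WM=26

6 13 18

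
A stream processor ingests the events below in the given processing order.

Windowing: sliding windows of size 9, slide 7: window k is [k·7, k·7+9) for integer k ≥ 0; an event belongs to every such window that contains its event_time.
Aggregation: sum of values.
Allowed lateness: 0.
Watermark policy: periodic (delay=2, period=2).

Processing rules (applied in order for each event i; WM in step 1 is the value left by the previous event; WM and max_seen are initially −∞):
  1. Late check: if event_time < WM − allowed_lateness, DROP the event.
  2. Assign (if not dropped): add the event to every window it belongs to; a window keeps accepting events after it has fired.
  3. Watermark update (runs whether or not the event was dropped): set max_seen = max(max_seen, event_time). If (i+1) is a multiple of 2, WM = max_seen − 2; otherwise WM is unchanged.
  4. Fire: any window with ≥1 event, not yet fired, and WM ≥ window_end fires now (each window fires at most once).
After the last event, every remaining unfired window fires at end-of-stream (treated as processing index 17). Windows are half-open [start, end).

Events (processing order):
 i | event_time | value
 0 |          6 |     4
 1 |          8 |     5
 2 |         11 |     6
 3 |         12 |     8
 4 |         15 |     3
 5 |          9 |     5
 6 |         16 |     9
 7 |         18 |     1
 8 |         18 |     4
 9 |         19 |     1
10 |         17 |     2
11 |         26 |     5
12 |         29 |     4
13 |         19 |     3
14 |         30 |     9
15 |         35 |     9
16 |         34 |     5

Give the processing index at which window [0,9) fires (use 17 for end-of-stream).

3

i=0 t=6 v=4: → [0,9); WM=−∞
i=1 t=8 v=5: → [7,16),[0,9); WM=6
i=2 t=11 v=6: → [7,16); WM=6
i=3 t=12 v=8: → [7,16); WM=10; [0,9) fires=9
i=4 t=15 v=3: → [14,23),[7,16); WM=10
i=5 t=9 v=5: DROP (t<10-0); WM=13
i=6 t=16 v=9: → [14,23); WM=13
i=7 t=18 v=1: → [14,23); WM=16; [7,16) fires=22
i=8 t=18 v=4: → [14,23); WM=16
i=9 t=19 v=1: → [14,23); WM=17
i=10 t=17 v=2: → [14,23); WM=17
i=11 t=26 v=5: → [21,30); WM=24; [14,23) fires=20
i=12 t=29 v=4: → [28,37),[21,30); WM=24
i=13 t=19 v=3: DROP (t<24-0); WM=27
i=14 t=30 v=9: → [28,37); WM=27
i=15 t=35 v=9: → [35,44),[28,37); WM=33; [21,30) fires=9
i=16 t=34 v=5: → [28,37); WM=33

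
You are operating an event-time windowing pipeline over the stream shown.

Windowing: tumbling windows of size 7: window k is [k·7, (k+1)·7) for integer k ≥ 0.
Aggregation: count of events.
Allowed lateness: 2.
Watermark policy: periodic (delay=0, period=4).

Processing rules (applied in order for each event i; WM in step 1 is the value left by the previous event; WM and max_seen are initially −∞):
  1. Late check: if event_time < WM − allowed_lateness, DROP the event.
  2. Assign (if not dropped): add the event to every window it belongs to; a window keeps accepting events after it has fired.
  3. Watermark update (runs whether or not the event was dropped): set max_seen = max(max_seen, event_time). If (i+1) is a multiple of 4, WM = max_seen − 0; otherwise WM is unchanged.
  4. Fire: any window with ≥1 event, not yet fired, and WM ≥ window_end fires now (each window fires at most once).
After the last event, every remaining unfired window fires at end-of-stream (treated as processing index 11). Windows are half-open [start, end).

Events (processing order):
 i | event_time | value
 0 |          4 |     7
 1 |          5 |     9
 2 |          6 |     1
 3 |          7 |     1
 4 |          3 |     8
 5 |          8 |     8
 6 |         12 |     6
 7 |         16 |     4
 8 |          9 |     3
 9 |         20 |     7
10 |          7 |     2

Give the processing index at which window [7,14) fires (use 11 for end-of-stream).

i=0 t=4 v=7: → [0,7); WM=−∞
i=1 t=5 v=9: → [0,7); WM=−∞
i=2 t=6 v=1: → [0,7); WM=−∞
i=3 t=7 v=1: → [7,14); WM=7; [0,7) fires=3
i=4 t=3 v=8: DROP (t<7-2); WM=7
i=5 t=8 v=8: → [7,14); WM=7
i=6 t=12 v=6: → [7,14); WM=7
i=7 t=16 v=4: → [14,21); WM=16; [7,14) fires=3
i=8 t=9 v=3: DROP (t<16-2); WM=16
i=9 t=20 v=7: → [14,21); WM=16
i=10 t=7 v=2: DROP (t<16-2); WM=16

7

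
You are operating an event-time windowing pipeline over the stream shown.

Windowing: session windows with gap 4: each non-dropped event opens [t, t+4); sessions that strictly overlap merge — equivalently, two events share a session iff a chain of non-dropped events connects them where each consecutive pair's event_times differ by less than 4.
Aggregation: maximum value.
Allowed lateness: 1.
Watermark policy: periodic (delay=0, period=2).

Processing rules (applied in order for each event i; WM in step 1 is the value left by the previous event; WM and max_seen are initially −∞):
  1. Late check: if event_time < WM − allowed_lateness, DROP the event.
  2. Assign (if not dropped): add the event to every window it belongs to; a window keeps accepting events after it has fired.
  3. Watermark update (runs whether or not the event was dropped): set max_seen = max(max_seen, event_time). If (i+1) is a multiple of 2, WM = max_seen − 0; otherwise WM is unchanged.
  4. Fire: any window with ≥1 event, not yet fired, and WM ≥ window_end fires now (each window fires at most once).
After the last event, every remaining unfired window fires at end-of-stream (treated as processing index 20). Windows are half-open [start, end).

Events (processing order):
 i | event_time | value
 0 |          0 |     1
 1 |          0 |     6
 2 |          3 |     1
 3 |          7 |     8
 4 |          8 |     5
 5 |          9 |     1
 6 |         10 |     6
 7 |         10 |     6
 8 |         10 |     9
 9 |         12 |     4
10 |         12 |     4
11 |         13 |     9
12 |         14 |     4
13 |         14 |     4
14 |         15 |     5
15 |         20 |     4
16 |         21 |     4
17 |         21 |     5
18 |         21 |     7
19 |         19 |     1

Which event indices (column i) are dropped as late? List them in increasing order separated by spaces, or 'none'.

i=0 t=0 v=1: → [0,4); WM=−∞
i=1 t=0 v=6: → [0,4); WM=0
i=2 t=3 v=1: → [0,7); WM=0
i=3 t=7 v=8: → [7,11); WM=7
i=4 t=8 v=5: → [7,12); WM=7
i=5 t=9 v=1: → [7,13); WM=9
i=6 t=10 v=6: → [7,14); WM=9
i=7 t=10 v=6: → [7,14); WM=10
i=8 t=10 v=9: → [7,14); WM=10
i=9 t=12 v=4: → [7,16); WM=12
i=10 t=12 v=4: → [7,16); WM=12
i=11 t=13 v=9: → [7,17); WM=13
i=12 t=14 v=4: → [7,18); WM=13
i=13 t=14 v=4: → [7,18); WM=14
i=14 t=15 v=5: → [7,19); WM=14
i=15 t=20 v=4: → [20,24); WM=20
i=16 t=21 v=4: → [20,25); WM=20
i=17 t=21 v=5: → [20,25); WM=21
i=18 t=21 v=7: → [20,25); WM=21
i=19 t=19 v=1: DROP (t<21-1); WM=21

19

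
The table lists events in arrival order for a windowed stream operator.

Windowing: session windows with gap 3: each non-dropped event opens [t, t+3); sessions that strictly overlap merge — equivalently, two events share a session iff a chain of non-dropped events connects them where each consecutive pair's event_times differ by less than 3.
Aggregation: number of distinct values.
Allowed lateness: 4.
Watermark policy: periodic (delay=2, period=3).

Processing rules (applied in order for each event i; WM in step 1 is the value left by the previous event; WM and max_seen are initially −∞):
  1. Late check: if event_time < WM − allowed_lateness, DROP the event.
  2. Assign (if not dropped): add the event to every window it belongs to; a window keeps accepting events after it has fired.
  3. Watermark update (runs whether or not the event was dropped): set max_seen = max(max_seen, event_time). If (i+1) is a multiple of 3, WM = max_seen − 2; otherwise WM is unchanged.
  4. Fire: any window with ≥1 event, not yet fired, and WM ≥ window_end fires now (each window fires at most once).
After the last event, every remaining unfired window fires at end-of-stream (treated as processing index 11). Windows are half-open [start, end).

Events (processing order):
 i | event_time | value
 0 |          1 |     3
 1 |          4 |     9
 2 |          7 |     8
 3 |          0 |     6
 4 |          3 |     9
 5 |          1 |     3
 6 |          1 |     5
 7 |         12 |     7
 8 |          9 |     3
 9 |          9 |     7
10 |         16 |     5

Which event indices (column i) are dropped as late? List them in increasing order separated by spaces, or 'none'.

3

i=0 t=1 v=3: → [1,4); WM=−∞
i=1 t=4 v=9: → [4,7); WM=−∞
i=2 t=7 v=8: → [7,10); WM=5
i=3 t=0 v=6: DROP (t<5-4); WM=5
i=4 t=3 v=9: → [1,7); WM=5
i=5 t=1 v=3: → [1,7); WM=5
i=6 t=1 v=5: → [1,7); WM=5
i=7 t=12 v=7: → [12,15); WM=5
i=8 t=9 v=3: → [7,12); WM=10
i=9 t=9 v=7: → [7,12); WM=10
i=10 t=16 v=5: → [16,19); WM=10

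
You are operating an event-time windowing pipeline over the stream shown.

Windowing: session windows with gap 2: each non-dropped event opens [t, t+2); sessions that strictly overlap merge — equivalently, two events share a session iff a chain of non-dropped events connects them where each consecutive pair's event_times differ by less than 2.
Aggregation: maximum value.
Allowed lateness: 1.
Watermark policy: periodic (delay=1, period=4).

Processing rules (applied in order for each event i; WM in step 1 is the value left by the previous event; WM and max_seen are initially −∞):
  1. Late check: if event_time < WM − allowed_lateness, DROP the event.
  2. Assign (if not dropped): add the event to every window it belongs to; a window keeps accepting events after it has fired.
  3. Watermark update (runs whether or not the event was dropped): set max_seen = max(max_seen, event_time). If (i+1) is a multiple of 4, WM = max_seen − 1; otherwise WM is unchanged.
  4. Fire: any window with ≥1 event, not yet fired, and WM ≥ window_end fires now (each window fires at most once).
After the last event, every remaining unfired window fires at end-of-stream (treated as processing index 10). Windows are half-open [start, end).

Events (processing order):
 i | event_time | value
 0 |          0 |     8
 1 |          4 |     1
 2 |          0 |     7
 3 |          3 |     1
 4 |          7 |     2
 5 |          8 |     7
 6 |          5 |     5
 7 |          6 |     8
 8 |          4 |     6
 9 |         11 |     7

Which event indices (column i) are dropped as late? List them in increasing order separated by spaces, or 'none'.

8

i=0 t=0 v=8: → [0,2); WM=−∞
i=1 t=4 v=1: → [4,6); WM=−∞
i=2 t=0 v=7: → [0,2); WM=−∞
i=3 t=3 v=1: → [3,6); WM=3
i=4 t=7 v=2: → [7,9); WM=3
i=5 t=8 v=7: → [7,10); WM=3
i=6 t=5 v=5: → [3,7); WM=3
i=7 t=6 v=8: → [3,10); WM=7
i=8 t=4 v=6: DROP (t<7-1); WM=7
i=9 t=11 v=7: → [11,13); WM=7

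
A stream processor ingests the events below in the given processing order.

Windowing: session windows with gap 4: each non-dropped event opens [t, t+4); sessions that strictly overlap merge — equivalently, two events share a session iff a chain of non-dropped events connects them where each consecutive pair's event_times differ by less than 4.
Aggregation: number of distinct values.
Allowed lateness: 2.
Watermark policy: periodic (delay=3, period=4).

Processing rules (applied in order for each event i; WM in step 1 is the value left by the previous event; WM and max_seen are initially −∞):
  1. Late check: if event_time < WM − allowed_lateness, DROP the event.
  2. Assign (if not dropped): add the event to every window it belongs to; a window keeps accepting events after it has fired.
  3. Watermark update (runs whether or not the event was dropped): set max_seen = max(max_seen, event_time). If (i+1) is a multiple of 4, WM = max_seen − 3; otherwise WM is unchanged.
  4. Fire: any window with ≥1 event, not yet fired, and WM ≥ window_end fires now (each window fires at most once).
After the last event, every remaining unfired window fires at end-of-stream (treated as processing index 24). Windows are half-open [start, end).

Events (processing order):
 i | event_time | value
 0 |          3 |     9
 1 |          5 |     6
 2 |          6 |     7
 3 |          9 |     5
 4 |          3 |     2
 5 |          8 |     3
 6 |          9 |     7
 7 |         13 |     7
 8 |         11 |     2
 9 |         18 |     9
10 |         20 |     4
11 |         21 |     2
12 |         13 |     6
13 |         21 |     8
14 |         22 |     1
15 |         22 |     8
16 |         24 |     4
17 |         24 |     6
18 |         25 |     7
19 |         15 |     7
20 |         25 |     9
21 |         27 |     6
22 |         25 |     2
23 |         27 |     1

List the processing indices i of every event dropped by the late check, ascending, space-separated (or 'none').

4 12 19

i=0 t=3 v=9: → [3,7); WM=−∞
i=1 t=5 v=6: → [3,9); WM=−∞
i=2 t=6 v=7: → [3,10); WM=−∞
i=3 t=9 v=5: → [3,13); WM=6
i=4 t=3 v=2: DROP (t<6-2); WM=6
i=5 t=8 v=3: → [3,13); WM=6
i=6 t=9 v=7: → [3,13); WM=6
i=7 t=13 v=7: → [13,17); WM=10
i=8 t=11 v=2: → [3,17); WM=10
i=9 t=18 v=9: → [18,22); WM=10
i=10 t=20 v=4: → [18,24); WM=10
i=11 t=21 v=2: → [18,25); WM=18
i=12 t=13 v=6: DROP (t<18-2); WM=18
i=13 t=21 v=8: → [18,25); WM=18
i=14 t=22 v=1: → [18,26); WM=18
i=15 t=22 v=8: → [18,26); WM=19
i=16 t=24 v=4: → [18,28); WM=19
i=17 t=24 v=6: → [18,28); WM=19
i=18 t=25 v=7: → [18,29); WM=19
i=19 t=15 v=7: DROP (t<19-2); WM=22
i=20 t=25 v=9: → [18,29); WM=22
i=21 t=27 v=6: → [18,31); WM=22
i=22 t=25 v=2: → [18,31); WM=22
i=23 t=27 v=1: → [18,31); WM=24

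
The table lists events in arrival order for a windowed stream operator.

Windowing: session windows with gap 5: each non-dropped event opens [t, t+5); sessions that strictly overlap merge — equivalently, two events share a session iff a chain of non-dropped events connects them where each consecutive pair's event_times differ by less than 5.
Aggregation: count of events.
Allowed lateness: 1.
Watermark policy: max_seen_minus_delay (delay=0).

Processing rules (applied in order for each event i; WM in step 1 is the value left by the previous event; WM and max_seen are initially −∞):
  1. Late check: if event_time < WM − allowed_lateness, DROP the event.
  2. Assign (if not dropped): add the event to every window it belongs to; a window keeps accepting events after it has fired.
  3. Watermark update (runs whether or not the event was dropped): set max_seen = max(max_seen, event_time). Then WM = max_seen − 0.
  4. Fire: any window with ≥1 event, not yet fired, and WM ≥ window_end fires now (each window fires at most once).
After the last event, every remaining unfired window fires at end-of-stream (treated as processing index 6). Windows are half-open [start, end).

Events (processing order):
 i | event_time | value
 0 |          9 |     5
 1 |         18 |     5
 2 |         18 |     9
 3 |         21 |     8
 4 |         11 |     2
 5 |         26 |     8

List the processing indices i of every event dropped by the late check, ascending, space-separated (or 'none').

i=0 t=9 v=5: → [9,14); WM=9
i=1 t=18 v=5: → [18,23); WM=18
i=2 t=18 v=9: → [18,23); WM=18
i=3 t=21 v=8: → [18,26); WM=21
i=4 t=11 v=2: DROP (t<21-1); WM=21
i=5 t=26 v=8: → [26,31); WM=26

4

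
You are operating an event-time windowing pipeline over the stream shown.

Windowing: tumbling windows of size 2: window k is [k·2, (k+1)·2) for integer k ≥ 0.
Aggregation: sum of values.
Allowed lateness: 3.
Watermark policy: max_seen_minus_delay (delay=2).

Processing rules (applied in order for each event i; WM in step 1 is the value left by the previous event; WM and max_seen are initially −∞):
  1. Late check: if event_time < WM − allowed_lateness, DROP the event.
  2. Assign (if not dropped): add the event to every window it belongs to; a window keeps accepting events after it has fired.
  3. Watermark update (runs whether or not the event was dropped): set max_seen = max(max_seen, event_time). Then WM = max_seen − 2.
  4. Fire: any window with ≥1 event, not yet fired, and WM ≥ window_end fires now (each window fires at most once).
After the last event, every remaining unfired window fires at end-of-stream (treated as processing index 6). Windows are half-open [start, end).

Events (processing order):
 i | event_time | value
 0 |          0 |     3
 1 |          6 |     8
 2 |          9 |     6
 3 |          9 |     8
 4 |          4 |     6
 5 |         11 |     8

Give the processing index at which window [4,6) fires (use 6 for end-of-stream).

4

i=0 t=0 v=3: → [0,2); WM=-2
i=1 t=6 v=8: → [6,8); WM=4; [0,2) fires=3
i=2 t=9 v=6: → [8,10); WM=7
i=3 t=9 v=8: → [8,10); WM=7
i=4 t=4 v=6: → [4,6); WM=7; [4,6) fires=6
i=5 t=11 v=8: → [10,12); WM=9; [6,8) fires=8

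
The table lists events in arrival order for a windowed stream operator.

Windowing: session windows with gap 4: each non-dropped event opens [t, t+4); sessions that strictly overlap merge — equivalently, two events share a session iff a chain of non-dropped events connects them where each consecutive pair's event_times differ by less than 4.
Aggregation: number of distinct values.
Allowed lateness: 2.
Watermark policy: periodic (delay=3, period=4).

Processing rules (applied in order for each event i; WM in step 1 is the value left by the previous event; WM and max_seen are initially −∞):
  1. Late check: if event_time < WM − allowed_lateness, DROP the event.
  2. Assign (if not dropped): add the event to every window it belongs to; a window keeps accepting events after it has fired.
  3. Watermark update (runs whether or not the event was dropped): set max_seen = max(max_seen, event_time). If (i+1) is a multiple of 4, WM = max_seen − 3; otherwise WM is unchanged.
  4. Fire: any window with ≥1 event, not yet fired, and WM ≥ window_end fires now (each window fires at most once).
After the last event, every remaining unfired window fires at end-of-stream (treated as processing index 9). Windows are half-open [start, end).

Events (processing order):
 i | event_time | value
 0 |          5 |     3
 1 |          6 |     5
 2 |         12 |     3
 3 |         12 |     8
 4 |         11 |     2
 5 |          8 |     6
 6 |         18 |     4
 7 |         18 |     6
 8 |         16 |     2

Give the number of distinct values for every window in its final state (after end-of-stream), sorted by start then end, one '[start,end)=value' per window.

[5,16)=5 [16,22)=3

i=0 t=5 v=3: → [5,9); WM=−∞
i=1 t=6 v=5: → [5,10); WM=−∞
i=2 t=12 v=3: → [12,16); WM=−∞
i=3 t=12 v=8: → [12,16); WM=9
i=4 t=11 v=2: → [11,16); WM=9
i=5 t=8 v=6: → [5,16); WM=9
i=6 t=18 v=4: → [18,22); WM=9
i=7 t=18 v=6: → [18,22); WM=15
i=8 t=16 v=2: → [16,22); WM=15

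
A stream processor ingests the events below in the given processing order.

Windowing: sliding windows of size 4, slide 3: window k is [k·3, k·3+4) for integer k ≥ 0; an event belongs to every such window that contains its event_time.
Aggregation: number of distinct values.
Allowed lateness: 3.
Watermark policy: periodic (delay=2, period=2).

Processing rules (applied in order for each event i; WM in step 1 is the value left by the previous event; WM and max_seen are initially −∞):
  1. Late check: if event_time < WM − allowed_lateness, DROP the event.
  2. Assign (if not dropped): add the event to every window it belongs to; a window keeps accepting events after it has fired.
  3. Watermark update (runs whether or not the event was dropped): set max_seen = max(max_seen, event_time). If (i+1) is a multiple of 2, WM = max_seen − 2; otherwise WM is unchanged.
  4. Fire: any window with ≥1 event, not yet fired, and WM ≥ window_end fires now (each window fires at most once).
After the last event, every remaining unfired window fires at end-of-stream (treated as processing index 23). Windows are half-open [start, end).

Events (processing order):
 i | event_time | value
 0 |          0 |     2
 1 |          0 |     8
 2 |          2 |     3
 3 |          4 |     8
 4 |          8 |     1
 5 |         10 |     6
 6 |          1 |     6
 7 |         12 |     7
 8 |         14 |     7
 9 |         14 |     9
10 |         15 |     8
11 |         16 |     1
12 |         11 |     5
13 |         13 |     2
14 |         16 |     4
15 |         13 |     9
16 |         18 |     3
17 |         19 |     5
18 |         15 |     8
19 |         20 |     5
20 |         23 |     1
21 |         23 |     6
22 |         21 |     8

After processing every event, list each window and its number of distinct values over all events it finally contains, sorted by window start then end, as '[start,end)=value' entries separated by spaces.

[0,4)=3 [3,7)=1 [6,10)=1 [9,13)=3 [12,16)=4 [15,19)=4 [18,22)=3 [21,25)=3

i=0 t=0 v=2: → [0,4); WM=−∞
i=1 t=0 v=8: → [0,4); WM=-2
i=2 t=2 v=3: → [0,4); WM=-2
i=3 t=4 v=8: → [3,7); WM=2
i=4 t=8 v=1: → [6,10); WM=2
i=5 t=10 v=6: → [9,13); WM=8; [0,4) fires=3 [3,7) fires=1
i=6 t=1 v=6: DROP (t<8-3); WM=8
i=7 t=12 v=7: → [12,16),[9,13); WM=10; [6,10) fires=1
i=8 t=14 v=7: → [12,16); WM=10
i=9 t=14 v=9: → [12,16); WM=12
i=10 t=15 v=8: → [15,19),[12,16); WM=12
i=11 t=16 v=1: → [15,19); WM=14; [9,13) fires=2
i=12 t=11 v=5: → [9,13); WM=14
i=13 t=13 v=2: → [12,16); WM=14
i=14 t=16 v=4: → [15,19); WM=14
i=15 t=13 v=9: → [12,16); WM=14
i=16 t=18 v=3: → [18,22),[15,19); WM=14
i=17 t=19 v=5: → [18,22); WM=17; [12,16) fires=4
i=18 t=15 v=8: → [15,19),[12,16); WM=17
i=19 t=20 v=5: → [18,22); WM=18
i=20 t=23 v=1: → [21,25); WM=18
i=21 t=23 v=6: → [21,25); WM=21; [15,19) fires=4
i=22 t=21 v=8: → [21,25),[18,22); WM=21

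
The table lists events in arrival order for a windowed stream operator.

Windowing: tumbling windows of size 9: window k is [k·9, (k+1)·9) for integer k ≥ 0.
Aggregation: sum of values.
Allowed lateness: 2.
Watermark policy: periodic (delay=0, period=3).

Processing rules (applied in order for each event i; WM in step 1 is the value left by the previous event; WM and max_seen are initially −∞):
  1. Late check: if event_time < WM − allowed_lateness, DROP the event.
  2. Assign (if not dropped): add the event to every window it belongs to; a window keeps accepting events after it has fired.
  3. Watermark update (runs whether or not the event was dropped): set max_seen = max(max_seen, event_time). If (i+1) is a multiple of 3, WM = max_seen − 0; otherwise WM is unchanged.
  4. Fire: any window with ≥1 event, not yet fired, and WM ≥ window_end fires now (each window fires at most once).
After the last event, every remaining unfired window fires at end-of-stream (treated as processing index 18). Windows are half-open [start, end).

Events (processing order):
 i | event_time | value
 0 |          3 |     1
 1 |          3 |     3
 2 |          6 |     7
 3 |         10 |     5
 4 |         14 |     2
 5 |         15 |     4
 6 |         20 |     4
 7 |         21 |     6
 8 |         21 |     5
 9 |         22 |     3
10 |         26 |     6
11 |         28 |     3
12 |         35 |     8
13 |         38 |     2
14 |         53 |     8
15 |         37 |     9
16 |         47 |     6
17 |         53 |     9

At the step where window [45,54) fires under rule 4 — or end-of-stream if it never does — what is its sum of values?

i=0 t=3 v=1: → [0,9); WM=−∞
i=1 t=3 v=3: → [0,9); WM=−∞
i=2 t=6 v=7: → [0,9); WM=6
i=3 t=10 v=5: → [9,18); WM=6
i=4 t=14 v=2: → [9,18); WM=6
i=5 t=15 v=4: → [9,18); WM=15; [0,9) fires=11
i=6 t=20 v=4: → [18,27); WM=15
i=7 t=21 v=6: → [18,27); WM=15
i=8 t=21 v=5: → [18,27); WM=21; [9,18) fires=11
i=9 t=22 v=3: → [18,27); WM=21
i=10 t=26 v=6: → [18,27); WM=21
i=11 t=28 v=3: → [27,36); WM=28; [18,27) fires=24
i=12 t=35 v=8: → [27,36); WM=28
i=13 t=38 v=2: → [36,45); WM=28
i=14 t=53 v=8: → [45,54); WM=53; [27,36) fires=11 [36,45) fires=2
i=15 t=37 v=9: DROP (t<53-2); WM=53
i=16 t=47 v=6: DROP (t<53-2); WM=53
i=17 t=53 v=9: → [45,54); WM=53

17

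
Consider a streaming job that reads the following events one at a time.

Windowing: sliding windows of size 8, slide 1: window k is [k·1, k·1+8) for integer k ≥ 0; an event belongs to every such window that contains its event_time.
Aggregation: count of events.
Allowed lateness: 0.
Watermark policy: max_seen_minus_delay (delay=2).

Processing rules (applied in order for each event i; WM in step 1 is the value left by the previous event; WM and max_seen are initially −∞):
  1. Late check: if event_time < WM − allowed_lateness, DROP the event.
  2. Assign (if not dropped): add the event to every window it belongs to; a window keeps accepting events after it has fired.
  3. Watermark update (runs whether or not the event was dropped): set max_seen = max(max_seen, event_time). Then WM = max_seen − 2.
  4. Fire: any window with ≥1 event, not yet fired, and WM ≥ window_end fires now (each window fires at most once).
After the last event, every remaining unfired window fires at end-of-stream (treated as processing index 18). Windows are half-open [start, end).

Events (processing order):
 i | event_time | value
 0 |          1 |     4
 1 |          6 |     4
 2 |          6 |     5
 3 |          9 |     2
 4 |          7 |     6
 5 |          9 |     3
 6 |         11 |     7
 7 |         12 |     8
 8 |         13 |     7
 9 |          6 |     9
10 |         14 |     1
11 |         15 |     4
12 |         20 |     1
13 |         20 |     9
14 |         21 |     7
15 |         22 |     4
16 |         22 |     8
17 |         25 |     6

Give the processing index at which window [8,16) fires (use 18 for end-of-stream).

12

i=0 t=1 v=4: → [1,9),[0,8); WM=-1
i=1 t=6 v=4: → [6,14),[5,13),[4,12),[3,11),[2,10),[1,9),[0,8); WM=4
i=2 t=6 v=5: → [6,14),[5,13),[4,12),[3,11),[2,10),[1,9),[0,8); WM=4
i=3 t=9 v=2: → [9,17),[8,16),[7,15),[6,14),[5,13),[4,12),[3,11),[2,10); WM=7
i=4 t=7 v=6: → [7,15),[6,14),[5,13),[4,12),[3,11),[2,10),[1,9),[0,8); WM=7
i=5 t=9 v=3: → [9,17),[8,16),[7,15),[6,14),[5,13),[4,12),[3,11),[2,10); WM=7
i=6 t=11 v=7: → [11,19),[10,18),[9,17),[8,16),[7,15),[6,14),[5,13),[4,12); WM=9; [0,8) fires=4 [1,9) fires=4
i=7 t=12 v=8: → [12,20),[11,19),[10,18),[9,17),[8,16),[7,15),[6,14),[5,13); WM=10; [2,10) fires=5
i=8 t=13 v=7: → [13,21),[12,20),[11,19),[10,18),[9,17),[8,16),[7,15),[6,14); WM=11; [3,11) fires=5
i=9 t=6 v=9: DROP (t<11-0); WM=11
i=10 t=14 v=1: → [14,22),[13,21),[12,20),[11,19),[10,18),[9,17),[8,16),[7,15); WM=12; [4,12) fires=6
i=11 t=15 v=4: → [15,23),[14,22),[13,21),[12,20),[11,19),[10,18),[9,17),[8,16); WM=13; [5,13) fires=7
i=12 t=20 v=1: → [20,28),[19,27),[18,26),[17,25),[16,24),[15,23),[14,22),[13,21); WM=18; [6,14) fires=8 [7,15) fires=7 [8,16) fires=7 [9,17) fires=7 [10,18) fires=5
i=13 t=20 v=9: → [20,28),[19,27),[18,26),[17,25),[16,24),[15,23),[14,22),[13,21); WM=18
i=14 t=21 v=7: → [21,29),[20,28),[19,27),[18,26),[17,25),[16,24),[15,23),[14,22); WM=19; [11,19) fires=5
i=15 t=22 v=4: → [22,30),[21,29),[20,28),[19,27),[18,26),[17,25),[16,24),[15,23); WM=20; [12,20) fires=4
i=16 t=22 v=8: → [22,30),[21,29),[20,28),[19,27),[18,26),[17,25),[16,24),[15,23); WM=20
i=17 t=25 v=6: → [25,33),[24,32),[23,31),[22,30),[21,29),[20,28),[19,27),[18,26); WM=23; [13,21) fires=5 [14,22) fires=5 [15,23) fires=6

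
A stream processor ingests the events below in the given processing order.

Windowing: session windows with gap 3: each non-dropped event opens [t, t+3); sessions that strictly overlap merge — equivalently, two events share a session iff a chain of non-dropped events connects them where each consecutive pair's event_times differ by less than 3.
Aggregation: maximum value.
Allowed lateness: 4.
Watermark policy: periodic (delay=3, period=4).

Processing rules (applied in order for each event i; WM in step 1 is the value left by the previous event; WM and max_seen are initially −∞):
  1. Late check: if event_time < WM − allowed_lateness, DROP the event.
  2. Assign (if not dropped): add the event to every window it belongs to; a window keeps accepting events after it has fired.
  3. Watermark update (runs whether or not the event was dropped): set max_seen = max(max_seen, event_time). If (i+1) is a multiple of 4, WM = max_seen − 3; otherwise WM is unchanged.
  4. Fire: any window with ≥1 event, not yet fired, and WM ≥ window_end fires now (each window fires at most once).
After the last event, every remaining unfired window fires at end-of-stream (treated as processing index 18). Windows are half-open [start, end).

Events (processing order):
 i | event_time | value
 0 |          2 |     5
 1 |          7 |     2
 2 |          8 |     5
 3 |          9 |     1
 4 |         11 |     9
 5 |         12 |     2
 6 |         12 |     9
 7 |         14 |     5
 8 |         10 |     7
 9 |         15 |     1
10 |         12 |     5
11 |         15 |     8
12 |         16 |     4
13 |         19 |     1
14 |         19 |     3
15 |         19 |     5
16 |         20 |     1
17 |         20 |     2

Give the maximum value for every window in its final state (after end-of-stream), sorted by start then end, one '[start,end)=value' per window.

i=0 t=2 v=5: → [2,5); WM=−∞
i=1 t=7 v=2: → [7,10); WM=−∞
i=2 t=8 v=5: → [7,11); WM=−∞
i=3 t=9 v=1: → [7,12); WM=6
i=4 t=11 v=9: → [7,14); WM=6
i=5 t=12 v=2: → [7,15); WM=6
i=6 t=12 v=9: → [7,15); WM=6
i=7 t=14 v=5: → [7,17); WM=11
i=8 t=10 v=7: → [7,17); WM=11
i=9 t=15 v=1: → [7,18); WM=11
i=10 t=12 v=5: → [7,18); WM=11
i=11 t=15 v=8: → [7,18); WM=12
i=12 t=16 v=4: → [7,19); WM=12
i=13 t=19 v=1: → [19,22); WM=12
i=14 t=19 v=3: → [19,22); WM=12
i=15 t=19 v=5: → [19,22); WM=16
i=16 t=20 v=1: → [19,23); WM=16
i=17 t=20 v=2: → [19,23); WM=16

[2,5)=5 [7,19)=9 [19,23)=5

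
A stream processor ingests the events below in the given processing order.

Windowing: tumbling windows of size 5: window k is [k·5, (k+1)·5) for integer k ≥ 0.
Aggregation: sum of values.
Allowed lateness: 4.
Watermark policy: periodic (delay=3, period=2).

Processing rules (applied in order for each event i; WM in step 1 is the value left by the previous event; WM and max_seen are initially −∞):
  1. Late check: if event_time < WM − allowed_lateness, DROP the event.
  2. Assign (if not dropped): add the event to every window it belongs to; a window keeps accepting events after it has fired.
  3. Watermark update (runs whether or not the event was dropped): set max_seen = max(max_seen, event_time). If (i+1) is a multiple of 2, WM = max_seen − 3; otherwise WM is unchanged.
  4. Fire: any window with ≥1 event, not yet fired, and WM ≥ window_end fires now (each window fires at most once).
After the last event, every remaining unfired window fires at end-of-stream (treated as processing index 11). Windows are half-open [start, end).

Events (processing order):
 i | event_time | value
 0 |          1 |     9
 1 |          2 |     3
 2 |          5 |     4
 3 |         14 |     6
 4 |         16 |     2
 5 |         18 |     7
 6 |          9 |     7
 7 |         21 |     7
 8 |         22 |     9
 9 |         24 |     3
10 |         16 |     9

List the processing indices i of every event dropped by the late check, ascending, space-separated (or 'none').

6 10

i=0 t=1 v=9: → [0,5); WM=−∞
i=1 t=2 v=3: → [0,5); WM=-1
i=2 t=5 v=4: → [5,10); WM=-1
i=3 t=14 v=6: → [10,15); WM=11; [0,5) fires=12 [5,10) fires=4
i=4 t=16 v=2: → [15,20); WM=11
i=5 t=18 v=7: → [15,20); WM=15; [10,15) fires=6
i=6 t=9 v=7: DROP (t<15-4); WM=15
i=7 t=21 v=7: → [20,25); WM=18
i=8 t=22 v=9: → [20,25); WM=18
i=9 t=24 v=3: → [20,25); WM=21; [15,20) fires=9
i=10 t=16 v=9: DROP (t<21-4); WM=21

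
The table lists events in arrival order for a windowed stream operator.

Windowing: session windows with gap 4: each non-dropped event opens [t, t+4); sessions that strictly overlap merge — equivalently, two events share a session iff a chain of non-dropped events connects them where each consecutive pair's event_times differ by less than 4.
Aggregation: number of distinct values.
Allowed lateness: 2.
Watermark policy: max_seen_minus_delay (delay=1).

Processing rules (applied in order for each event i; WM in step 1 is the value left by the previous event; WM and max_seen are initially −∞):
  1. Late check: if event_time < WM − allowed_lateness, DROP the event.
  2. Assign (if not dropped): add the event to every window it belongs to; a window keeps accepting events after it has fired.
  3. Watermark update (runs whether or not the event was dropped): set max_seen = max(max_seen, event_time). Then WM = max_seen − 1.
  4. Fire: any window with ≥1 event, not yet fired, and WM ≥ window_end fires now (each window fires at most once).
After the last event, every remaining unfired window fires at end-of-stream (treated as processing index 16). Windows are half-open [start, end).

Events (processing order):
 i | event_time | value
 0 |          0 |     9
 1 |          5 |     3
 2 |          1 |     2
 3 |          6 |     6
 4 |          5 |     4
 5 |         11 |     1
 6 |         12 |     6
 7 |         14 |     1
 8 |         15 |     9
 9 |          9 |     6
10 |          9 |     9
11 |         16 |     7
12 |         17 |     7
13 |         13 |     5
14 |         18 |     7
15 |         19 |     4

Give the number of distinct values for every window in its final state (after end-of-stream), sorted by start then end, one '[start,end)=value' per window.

i=0 t=0 v=9: → [0,4); WM=-1
i=1 t=5 v=3: → [5,9); WM=4
i=2 t=1 v=2: DROP (t<4-2); WM=4
i=3 t=6 v=6: → [5,10); WM=5
i=4 t=5 v=4: → [5,10); WM=5
i=5 t=11 v=1: → [11,15); WM=10
i=6 t=12 v=6: → [11,16); WM=11
i=7 t=14 v=1: → [11,18); WM=13
i=8 t=15 v=9: → [11,19); WM=14
i=9 t=9 v=6: DROP (t<14-2); WM=14
i=10 t=9 v=9: DROP (t<14-2); WM=14
i=11 t=16 v=7: → [11,20); WM=15
i=12 t=17 v=7: → [11,21); WM=16
i=13 t=13 v=5: DROP (t<16-2); WM=16
i=14 t=18 v=7: → [11,22); WM=17
i=15 t=19 v=4: → [11,23); WM=18

[0,4)=1 [5,10)=3 [11,23)=5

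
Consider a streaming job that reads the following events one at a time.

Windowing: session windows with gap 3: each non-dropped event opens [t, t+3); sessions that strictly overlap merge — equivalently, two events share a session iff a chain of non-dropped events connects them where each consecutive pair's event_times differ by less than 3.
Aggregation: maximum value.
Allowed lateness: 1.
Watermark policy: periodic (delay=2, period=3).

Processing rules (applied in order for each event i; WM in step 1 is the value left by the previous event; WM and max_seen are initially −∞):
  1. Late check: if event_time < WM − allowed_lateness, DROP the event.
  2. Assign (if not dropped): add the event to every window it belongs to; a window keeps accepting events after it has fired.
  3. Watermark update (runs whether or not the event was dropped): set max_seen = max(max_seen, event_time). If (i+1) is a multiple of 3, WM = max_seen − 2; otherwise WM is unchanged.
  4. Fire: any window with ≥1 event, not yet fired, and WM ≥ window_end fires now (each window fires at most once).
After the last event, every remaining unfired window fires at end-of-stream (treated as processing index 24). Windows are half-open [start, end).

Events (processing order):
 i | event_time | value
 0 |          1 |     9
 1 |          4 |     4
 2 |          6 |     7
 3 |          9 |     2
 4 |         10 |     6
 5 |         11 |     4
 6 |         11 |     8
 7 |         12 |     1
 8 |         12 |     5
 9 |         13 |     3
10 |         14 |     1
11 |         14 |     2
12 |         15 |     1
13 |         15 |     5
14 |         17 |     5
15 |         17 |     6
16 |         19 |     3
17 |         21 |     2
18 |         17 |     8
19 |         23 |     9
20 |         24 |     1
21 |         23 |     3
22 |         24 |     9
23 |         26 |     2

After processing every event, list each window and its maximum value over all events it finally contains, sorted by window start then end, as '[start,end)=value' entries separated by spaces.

i=0 t=1 v=9: → [1,4); WM=−∞
i=1 t=4 v=4: → [4,7); WM=−∞
i=2 t=6 v=7: → [4,9); WM=4
i=3 t=9 v=2: → [9,12); WM=4
i=4 t=10 v=6: → [9,13); WM=4
i=5 t=11 v=4: → [9,14); WM=9
i=6 t=11 v=8: → [9,14); WM=9
i=7 t=12 v=1: → [9,15); WM=9
i=8 t=12 v=5: → [9,15); WM=10
i=9 t=13 v=3: → [9,16); WM=10
i=10 t=14 v=1: → [9,17); WM=10
i=11 t=14 v=2: → [9,17); WM=12
i=12 t=15 v=1: → [9,18); WM=12
i=13 t=15 v=5: → [9,18); WM=12
i=14 t=17 v=5: → [9,20); WM=15
i=15 t=17 v=6: → [9,20); WM=15
i=16 t=19 v=3: → [9,22); WM=15
i=17 t=21 v=2: → [9,24); WM=19
i=18 t=17 v=8: DROP (t<19-1); WM=19
i=19 t=23 v=9: → [9,26); WM=19
i=20 t=24 v=1: → [9,27); WM=22
i=21 t=23 v=3: → [9,27); WM=22
i=22 t=24 v=9: → [9,27); WM=22
i=23 t=26 v=2: → [9,29); WM=24

[1,4)=9 [4,9)=7 [9,29)=9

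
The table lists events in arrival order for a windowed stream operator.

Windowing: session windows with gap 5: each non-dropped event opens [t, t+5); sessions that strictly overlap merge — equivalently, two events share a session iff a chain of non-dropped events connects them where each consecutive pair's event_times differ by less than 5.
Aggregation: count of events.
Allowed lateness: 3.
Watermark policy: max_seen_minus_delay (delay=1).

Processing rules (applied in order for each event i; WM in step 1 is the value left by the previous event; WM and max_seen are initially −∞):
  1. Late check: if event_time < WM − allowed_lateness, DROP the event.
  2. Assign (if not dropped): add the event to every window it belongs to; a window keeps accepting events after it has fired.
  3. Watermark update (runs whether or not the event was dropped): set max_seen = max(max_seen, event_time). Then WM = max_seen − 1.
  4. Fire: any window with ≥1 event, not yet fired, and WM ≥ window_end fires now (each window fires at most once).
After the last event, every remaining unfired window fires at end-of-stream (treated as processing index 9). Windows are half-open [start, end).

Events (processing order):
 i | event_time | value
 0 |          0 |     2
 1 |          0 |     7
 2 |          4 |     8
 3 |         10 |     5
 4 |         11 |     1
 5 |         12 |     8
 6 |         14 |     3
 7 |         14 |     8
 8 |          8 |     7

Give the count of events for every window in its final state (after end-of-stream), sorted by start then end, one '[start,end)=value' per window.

i=0 t=0 v=2: → [0,5); WM=-1
i=1 t=0 v=7: → [0,5); WM=-1
i=2 t=4 v=8: → [0,9); WM=3
i=3 t=10 v=5: → [10,15); WM=9
i=4 t=11 v=1: → [10,16); WM=10
i=5 t=12 v=8: → [10,17); WM=11
i=6 t=14 v=3: → [10,19); WM=13
i=7 t=14 v=8: → [10,19); WM=13
i=8 t=8 v=7: DROP (t<13-3); WM=13

[0,9)=3 [10,19)=5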